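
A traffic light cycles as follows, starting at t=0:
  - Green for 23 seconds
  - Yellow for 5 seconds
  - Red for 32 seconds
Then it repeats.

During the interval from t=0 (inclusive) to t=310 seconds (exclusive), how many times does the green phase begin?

Cycle = 23+5+32 = 60s
green phase starts at t = k*60 + 0 for k=0,1,2,...
Need k*60+0 < 310 → k < 5.167
k ∈ {0, ..., 5} → 6 starts

Answer: 6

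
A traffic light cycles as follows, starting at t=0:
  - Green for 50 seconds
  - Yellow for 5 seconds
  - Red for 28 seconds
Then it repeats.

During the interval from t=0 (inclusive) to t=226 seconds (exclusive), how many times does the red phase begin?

Cycle = 50+5+28 = 83s
red phase starts at t = k*83 + 55 for k=0,1,2,...
Need k*83+55 < 226 → k < 2.060
k ∈ {0, ..., 2} → 3 starts

Answer: 3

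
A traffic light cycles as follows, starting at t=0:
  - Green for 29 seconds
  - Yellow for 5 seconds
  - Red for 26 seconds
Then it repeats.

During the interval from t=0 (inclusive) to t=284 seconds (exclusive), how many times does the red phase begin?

Answer: 5

Derivation:
Cycle = 29+5+26 = 60s
red phase starts at t = k*60 + 34 for k=0,1,2,...
Need k*60+34 < 284 → k < 4.167
k ∈ {0, ..., 4} → 5 starts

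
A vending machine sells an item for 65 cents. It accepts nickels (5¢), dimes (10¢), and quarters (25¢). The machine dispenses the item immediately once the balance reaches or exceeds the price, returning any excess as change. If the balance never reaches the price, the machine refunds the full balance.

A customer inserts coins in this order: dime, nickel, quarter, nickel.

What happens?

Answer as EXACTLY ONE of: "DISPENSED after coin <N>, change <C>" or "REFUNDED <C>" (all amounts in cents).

Answer: REFUNDED 45

Derivation:
Price: 65¢
Coin 1 (dime, 10¢): balance = 10¢
Coin 2 (nickel, 5¢): balance = 15¢
Coin 3 (quarter, 25¢): balance = 40¢
Coin 4 (nickel, 5¢): balance = 45¢
All coins inserted, balance 45¢ < price 65¢ → REFUND 45¢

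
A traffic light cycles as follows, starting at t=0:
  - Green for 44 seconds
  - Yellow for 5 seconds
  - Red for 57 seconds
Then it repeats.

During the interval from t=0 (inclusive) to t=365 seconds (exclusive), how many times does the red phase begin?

Cycle = 44+5+57 = 106s
red phase starts at t = k*106 + 49 for k=0,1,2,...
Need k*106+49 < 365 → k < 2.981
k ∈ {0, ..., 2} → 3 starts

Answer: 3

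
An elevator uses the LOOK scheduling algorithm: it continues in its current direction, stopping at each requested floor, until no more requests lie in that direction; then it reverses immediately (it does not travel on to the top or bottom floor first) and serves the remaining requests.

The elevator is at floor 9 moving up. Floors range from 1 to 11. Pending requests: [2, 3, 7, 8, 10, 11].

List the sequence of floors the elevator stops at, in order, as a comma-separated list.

Current: 9, moving UP
Serve above first (ascending): [10, 11]
Then reverse, serve below (descending): [8, 7, 3, 2]

Answer: 10, 11, 8, 7, 3, 2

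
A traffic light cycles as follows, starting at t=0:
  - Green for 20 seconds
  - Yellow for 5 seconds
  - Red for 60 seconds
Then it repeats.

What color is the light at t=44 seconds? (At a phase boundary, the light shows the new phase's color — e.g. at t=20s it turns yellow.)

Answer: red

Derivation:
Cycle length = 20 + 5 + 60 = 85s
t = 44, phase_t = 44 mod 85 = 44
44 >= 25 → RED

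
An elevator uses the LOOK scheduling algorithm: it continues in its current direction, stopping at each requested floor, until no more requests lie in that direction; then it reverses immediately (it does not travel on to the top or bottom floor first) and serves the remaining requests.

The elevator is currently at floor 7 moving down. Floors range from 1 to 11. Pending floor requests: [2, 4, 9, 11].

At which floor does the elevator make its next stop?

Current floor: 7, direction: down
Requests above: [9, 11]
Requests below: [2, 4]
Moving down and requests lie below → nearest below is max([2, 4]) = 4

Answer: 4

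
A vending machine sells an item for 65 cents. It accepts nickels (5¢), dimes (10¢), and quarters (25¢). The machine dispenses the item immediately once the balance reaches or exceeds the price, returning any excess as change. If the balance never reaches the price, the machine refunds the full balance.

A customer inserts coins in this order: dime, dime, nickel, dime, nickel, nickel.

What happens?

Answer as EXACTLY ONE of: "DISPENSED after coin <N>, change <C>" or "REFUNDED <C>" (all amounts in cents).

Price: 65¢
Coin 1 (dime, 10¢): balance = 10¢
Coin 2 (dime, 10¢): balance = 20¢
Coin 3 (nickel, 5¢): balance = 25¢
Coin 4 (dime, 10¢): balance = 35¢
Coin 5 (nickel, 5¢): balance = 40¢
Coin 6 (nickel, 5¢): balance = 45¢
All coins inserted, balance 45¢ < price 65¢ → REFUND 45¢

Answer: REFUNDED 45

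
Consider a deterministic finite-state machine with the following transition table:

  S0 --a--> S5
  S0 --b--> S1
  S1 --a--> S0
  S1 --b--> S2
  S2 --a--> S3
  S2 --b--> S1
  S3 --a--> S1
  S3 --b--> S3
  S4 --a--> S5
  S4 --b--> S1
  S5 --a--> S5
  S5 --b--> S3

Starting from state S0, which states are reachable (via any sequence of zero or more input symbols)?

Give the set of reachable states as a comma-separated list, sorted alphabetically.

BFS from S0:
  visit S0: S0--a-->S5 (new), S0--b-->S1 (new)
  visit S5: S5--a-->S5 (seen), S5--b-->S3 (new)
  visit S1: S1--a-->S0 (seen), S1--b-->S2 (new)
  visit S3: S3--a-->S1 (seen), S3--b-->S3 (seen)
  visit S2: S2--a-->S3 (seen), S2--b-->S1 (seen)

Answer: S0, S1, S2, S3, S5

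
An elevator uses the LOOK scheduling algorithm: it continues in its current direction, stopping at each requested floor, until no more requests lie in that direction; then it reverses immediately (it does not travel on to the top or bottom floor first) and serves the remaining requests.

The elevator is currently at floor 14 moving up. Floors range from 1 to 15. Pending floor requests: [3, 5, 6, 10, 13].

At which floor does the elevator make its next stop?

Current floor: 14, direction: up
Requests above: []
Requests below: [3, 5, 6, 10, 13]
Moving up but no requests above → reverse; nearest below is max([3, 5, 6, 10, 13]) = 13

Answer: 13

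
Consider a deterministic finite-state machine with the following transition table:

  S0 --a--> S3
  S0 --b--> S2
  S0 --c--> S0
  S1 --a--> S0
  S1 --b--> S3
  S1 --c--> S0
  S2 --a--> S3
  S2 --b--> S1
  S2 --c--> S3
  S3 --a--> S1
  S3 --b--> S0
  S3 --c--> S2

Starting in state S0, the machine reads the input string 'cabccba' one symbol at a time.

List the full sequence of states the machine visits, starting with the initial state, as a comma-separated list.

Start: S0
  read 'c': S0 --c--> S0
  read 'a': S0 --a--> S3
  read 'b': S3 --b--> S0
  read 'c': S0 --c--> S0
  read 'c': S0 --c--> S0
  read 'b': S0 --b--> S2
  read 'a': S2 --a--> S3

Answer: S0, S0, S3, S0, S0, S0, S2, S3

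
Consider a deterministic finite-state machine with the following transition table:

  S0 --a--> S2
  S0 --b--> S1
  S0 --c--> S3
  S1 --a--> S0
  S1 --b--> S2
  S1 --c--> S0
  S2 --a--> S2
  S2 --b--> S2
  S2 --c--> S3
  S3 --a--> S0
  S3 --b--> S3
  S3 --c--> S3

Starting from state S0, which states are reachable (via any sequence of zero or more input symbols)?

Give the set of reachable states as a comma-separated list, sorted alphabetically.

Answer: S0, S1, S2, S3

Derivation:
BFS from S0:
  visit S0: S0--a-->S2 (new), S0--b-->S1 (new), S0--c-->S3 (new)
  visit S2: S2--a-->S2 (seen), S2--b-->S2 (seen), S2--c-->S3 (seen)
  visit S1: S1--a-->S0 (seen), S1--b-->S2 (seen), S1--c-->S0 (seen)
  visit S3: S3--a-->S0 (seen), S3--b-->S3 (seen), S3--c-->S3 (seen)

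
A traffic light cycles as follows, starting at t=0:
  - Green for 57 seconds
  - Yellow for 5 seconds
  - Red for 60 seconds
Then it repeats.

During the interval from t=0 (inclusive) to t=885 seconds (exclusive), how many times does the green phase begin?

Cycle = 57+5+60 = 122s
green phase starts at t = k*122 + 0 for k=0,1,2,...
Need k*122+0 < 885 → k < 7.254
k ∈ {0, ..., 7} → 8 starts

Answer: 8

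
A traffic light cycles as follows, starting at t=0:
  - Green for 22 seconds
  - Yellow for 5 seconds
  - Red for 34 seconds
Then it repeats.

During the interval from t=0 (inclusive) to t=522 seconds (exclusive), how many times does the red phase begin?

Answer: 9

Derivation:
Cycle = 22+5+34 = 61s
red phase starts at t = k*61 + 27 for k=0,1,2,...
Need k*61+27 < 522 → k < 8.115
k ∈ {0, ..., 8} → 9 starts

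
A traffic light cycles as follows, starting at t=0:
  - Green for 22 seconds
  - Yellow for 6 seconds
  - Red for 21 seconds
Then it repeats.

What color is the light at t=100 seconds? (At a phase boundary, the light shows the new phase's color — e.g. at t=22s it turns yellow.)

Answer: green

Derivation:
Cycle length = 22 + 6 + 21 = 49s
t = 100, phase_t = 100 mod 49 = 2
2 < 22 (green end) → GREEN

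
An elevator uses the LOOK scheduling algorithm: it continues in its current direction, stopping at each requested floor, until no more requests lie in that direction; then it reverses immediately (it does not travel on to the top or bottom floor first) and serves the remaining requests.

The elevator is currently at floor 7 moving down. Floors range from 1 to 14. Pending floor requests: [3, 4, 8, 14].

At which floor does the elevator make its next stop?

Current floor: 7, direction: down
Requests above: [8, 14]
Requests below: [3, 4]
Moving down and requests lie below → nearest below is max([3, 4]) = 4

Answer: 4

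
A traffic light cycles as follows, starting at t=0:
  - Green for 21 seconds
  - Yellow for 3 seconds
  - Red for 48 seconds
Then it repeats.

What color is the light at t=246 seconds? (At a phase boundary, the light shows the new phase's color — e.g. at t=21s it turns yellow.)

Answer: red

Derivation:
Cycle length = 21 + 3 + 48 = 72s
t = 246, phase_t = 246 mod 72 = 30
30 >= 24 → RED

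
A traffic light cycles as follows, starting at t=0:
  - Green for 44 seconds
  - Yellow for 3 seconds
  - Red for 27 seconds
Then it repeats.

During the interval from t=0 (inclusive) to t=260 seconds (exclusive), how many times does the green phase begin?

Answer: 4

Derivation:
Cycle = 44+3+27 = 74s
green phase starts at t = k*74 + 0 for k=0,1,2,...
Need k*74+0 < 260 → k < 3.514
k ∈ {0, ..., 3} → 4 starts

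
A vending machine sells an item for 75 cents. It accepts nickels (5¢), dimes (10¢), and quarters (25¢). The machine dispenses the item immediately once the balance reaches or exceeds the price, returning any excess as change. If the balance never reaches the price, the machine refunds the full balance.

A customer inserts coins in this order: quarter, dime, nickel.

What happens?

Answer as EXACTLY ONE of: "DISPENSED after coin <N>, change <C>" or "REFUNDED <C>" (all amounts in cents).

Answer: REFUNDED 40

Derivation:
Price: 75¢
Coin 1 (quarter, 25¢): balance = 25¢
Coin 2 (dime, 10¢): balance = 35¢
Coin 3 (nickel, 5¢): balance = 40¢
All coins inserted, balance 40¢ < price 75¢ → REFUND 40¢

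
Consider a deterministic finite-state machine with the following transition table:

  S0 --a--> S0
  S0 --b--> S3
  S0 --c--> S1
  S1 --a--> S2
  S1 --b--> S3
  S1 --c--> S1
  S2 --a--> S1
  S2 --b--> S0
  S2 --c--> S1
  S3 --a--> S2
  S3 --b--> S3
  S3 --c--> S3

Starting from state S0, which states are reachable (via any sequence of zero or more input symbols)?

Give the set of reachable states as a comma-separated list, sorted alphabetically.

BFS from S0:
  visit S0: S0--a-->S0 (seen), S0--b-->S3 (new), S0--c-->S1 (new)
  visit S3: S3--a-->S2 (new), S3--b-->S3 (seen), S3--c-->S3 (seen)
  visit S1: S1--a-->S2 (seen), S1--b-->S3 (seen), S1--c-->S1 (seen)
  visit S2: S2--a-->S1 (seen), S2--b-->S0 (seen), S2--c-->S1 (seen)

Answer: S0, S1, S2, S3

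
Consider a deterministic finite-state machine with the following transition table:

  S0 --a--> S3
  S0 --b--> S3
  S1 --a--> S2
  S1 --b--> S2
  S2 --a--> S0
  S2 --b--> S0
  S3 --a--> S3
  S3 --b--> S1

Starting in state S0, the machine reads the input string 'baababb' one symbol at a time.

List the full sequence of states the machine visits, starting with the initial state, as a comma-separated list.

Answer: S0, S3, S3, S3, S1, S2, S0, S3

Derivation:
Start: S0
  read 'b': S0 --b--> S3
  read 'a': S3 --a--> S3
  read 'a': S3 --a--> S3
  read 'b': S3 --b--> S1
  read 'a': S1 --a--> S2
  read 'b': S2 --b--> S0
  read 'b': S0 --b--> S3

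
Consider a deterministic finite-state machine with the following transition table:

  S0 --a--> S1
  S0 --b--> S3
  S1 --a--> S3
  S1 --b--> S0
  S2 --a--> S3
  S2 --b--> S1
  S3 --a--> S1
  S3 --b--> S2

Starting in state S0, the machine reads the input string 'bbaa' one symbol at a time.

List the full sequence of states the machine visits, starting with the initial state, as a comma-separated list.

Answer: S0, S3, S2, S3, S1

Derivation:
Start: S0
  read 'b': S0 --b--> S3
  read 'b': S3 --b--> S2
  read 'a': S2 --a--> S3
  read 'a': S3 --a--> S1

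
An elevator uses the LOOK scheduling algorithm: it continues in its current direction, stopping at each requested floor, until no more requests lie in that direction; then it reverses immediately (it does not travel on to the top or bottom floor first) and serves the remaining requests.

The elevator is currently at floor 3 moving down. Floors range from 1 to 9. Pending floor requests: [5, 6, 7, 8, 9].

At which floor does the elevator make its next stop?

Current floor: 3, direction: down
Requests above: [5, 6, 7, 8, 9]
Requests below: []
Moving down but no requests below → reverse; nearest above is min([5, 6, 7, 8, 9]) = 5

Answer: 5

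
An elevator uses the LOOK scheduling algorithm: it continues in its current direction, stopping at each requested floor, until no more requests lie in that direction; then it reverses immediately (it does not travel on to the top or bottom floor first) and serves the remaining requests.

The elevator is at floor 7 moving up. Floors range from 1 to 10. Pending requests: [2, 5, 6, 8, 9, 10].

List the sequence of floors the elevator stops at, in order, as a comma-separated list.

Answer: 8, 9, 10, 6, 5, 2

Derivation:
Current: 7, moving UP
Serve above first (ascending): [8, 9, 10]
Then reverse, serve below (descending): [6, 5, 2]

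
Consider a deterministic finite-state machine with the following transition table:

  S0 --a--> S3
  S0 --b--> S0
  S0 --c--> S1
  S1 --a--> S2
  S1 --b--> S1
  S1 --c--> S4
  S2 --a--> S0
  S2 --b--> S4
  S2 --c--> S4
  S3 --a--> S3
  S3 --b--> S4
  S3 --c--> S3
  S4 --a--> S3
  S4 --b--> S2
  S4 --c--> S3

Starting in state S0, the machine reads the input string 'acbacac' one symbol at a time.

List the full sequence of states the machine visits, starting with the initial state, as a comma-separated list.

Answer: S0, S3, S3, S4, S3, S3, S3, S3

Derivation:
Start: S0
  read 'a': S0 --a--> S3
  read 'c': S3 --c--> S3
  read 'b': S3 --b--> S4
  read 'a': S4 --a--> S3
  read 'c': S3 --c--> S3
  read 'a': S3 --a--> S3
  read 'c': S3 --c--> S3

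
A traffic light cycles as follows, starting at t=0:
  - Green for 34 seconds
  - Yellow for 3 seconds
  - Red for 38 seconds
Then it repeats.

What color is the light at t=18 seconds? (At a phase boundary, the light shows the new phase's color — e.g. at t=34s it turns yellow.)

Answer: green

Derivation:
Cycle length = 34 + 3 + 38 = 75s
t = 18, phase_t = 18 mod 75 = 18
18 < 34 (green end) → GREEN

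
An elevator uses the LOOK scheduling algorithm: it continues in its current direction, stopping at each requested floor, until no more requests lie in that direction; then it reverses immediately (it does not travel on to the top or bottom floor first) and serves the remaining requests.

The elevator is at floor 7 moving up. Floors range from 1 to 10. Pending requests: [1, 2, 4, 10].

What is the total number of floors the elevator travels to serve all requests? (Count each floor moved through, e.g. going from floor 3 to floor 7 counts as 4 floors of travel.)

Start at floor 7 moving up, LOOK stop order: [10, 4, 2, 1]
  7 → 10: |10-7| = 3, total = 3
  10 → 4: |4-10| = 6, total = 9
  4 → 2: |2-4| = 2, total = 11
  2 → 1: |1-2| = 1, total = 12

Answer: 12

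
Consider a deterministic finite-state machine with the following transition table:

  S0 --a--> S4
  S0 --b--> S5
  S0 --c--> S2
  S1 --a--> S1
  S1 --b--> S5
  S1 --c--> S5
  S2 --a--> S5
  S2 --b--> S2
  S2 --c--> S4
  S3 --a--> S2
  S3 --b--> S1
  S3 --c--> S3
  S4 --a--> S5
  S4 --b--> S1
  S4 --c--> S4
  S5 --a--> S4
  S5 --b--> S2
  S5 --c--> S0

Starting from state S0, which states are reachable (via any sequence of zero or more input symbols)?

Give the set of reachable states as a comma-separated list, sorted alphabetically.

BFS from S0:
  visit S0: S0--a-->S4 (new), S0--b-->S5 (new), S0--c-->S2 (new)
  visit S4: S4--a-->S5 (seen), S4--b-->S1 (new), S4--c-->S4 (seen)
  visit S5: S5--a-->S4 (seen), S5--b-->S2 (seen), S5--c-->S0 (seen)
  visit S2: S2--a-->S5 (seen), S2--b-->S2 (seen), S2--c-->S4 (seen)
  visit S1: S1--a-->S1 (seen), S1--b-->S5 (seen), S1--c-->S5 (seen)

Answer: S0, S1, S2, S4, S5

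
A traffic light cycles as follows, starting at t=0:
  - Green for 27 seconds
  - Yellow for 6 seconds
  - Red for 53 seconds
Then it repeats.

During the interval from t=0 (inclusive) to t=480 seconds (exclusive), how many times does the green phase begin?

Cycle = 27+6+53 = 86s
green phase starts at t = k*86 + 0 for k=0,1,2,...
Need k*86+0 < 480 → k < 5.581
k ∈ {0, ..., 5} → 6 starts

Answer: 6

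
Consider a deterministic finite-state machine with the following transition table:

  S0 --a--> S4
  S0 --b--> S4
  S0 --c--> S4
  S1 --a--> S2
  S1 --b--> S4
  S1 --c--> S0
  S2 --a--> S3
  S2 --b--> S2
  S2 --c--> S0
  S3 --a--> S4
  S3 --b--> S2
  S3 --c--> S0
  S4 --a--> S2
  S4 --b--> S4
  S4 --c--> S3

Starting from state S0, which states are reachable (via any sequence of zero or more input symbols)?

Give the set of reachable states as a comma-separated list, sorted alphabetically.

Answer: S0, S2, S3, S4

Derivation:
BFS from S0:
  visit S0: S0--a-->S4 (new), S0--b-->S4 (seen), S0--c-->S4 (seen)
  visit S4: S4--a-->S2 (new), S4--b-->S4 (seen), S4--c-->S3 (new)
  visit S2: S2--a-->S3 (seen), S2--b-->S2 (seen), S2--c-->S0 (seen)
  visit S3: S3--a-->S4 (seen), S3--b-->S2 (seen), S3--c-->S0 (seen)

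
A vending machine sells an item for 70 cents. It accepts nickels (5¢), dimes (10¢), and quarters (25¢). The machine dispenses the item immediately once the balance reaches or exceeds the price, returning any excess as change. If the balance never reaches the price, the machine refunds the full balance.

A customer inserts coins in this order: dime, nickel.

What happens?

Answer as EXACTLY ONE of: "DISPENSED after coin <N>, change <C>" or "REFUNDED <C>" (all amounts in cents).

Price: 70¢
Coin 1 (dime, 10¢): balance = 10¢
Coin 2 (nickel, 5¢): balance = 15¢
All coins inserted, balance 15¢ < price 70¢ → REFUND 15¢

Answer: REFUNDED 15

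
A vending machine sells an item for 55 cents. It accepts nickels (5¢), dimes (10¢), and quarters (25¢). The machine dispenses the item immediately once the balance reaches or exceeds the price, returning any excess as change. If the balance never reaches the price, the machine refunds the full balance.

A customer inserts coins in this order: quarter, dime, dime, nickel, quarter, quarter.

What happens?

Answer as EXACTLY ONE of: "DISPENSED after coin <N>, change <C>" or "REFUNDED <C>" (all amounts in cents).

Price: 55¢
Coin 1 (quarter, 25¢): balance = 25¢
Coin 2 (dime, 10¢): balance = 35¢
Coin 3 (dime, 10¢): balance = 45¢
Coin 4 (nickel, 5¢): balance = 50¢
Coin 5 (quarter, 25¢): balance = 75¢
  → balance >= price → DISPENSE, change = 75 - 55 = 20¢

Answer: DISPENSED after coin 5, change 20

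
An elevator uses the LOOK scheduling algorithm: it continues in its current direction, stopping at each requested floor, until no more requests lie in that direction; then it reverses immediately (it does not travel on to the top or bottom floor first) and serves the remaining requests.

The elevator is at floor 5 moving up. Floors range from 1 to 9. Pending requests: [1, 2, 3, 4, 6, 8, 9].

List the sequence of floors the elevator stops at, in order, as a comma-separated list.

Answer: 6, 8, 9, 4, 3, 2, 1

Derivation:
Current: 5, moving UP
Serve above first (ascending): [6, 8, 9]
Then reverse, serve below (descending): [4, 3, 2, 1]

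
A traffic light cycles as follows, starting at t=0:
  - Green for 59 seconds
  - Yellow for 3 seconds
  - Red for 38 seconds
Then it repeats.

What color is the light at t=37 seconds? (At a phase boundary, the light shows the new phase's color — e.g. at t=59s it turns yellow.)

Cycle length = 59 + 3 + 38 = 100s
t = 37, phase_t = 37 mod 100 = 37
37 < 59 (green end) → GREEN

Answer: green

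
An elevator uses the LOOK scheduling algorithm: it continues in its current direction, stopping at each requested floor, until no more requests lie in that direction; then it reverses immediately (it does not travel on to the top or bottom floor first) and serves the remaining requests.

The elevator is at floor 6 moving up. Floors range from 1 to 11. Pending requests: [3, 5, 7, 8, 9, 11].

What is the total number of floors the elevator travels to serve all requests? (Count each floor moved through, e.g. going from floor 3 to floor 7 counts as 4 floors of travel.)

Answer: 13

Derivation:
Start at floor 6 moving up, LOOK stop order: [7, 8, 9, 11, 5, 3]
  6 → 7: |7-6| = 1, total = 1
  7 → 8: |8-7| = 1, total = 2
  8 → 9: |9-8| = 1, total = 3
  9 → 11: |11-9| = 2, total = 5
  11 → 5: |5-11| = 6, total = 11
  5 → 3: |3-5| = 2, total = 13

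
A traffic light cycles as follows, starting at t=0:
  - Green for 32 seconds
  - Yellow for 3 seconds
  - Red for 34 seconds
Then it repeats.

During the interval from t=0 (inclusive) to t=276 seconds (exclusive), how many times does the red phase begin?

Answer: 4

Derivation:
Cycle = 32+3+34 = 69s
red phase starts at t = k*69 + 35 for k=0,1,2,...
Need k*69+35 < 276 → k < 3.493
k ∈ {0, ..., 3} → 4 starts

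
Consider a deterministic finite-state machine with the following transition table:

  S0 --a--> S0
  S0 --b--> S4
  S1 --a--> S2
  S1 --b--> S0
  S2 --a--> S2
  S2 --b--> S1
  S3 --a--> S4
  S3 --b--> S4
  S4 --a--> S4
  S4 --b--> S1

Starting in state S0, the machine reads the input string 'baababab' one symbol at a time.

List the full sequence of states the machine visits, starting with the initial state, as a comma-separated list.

Start: S0
  read 'b': S0 --b--> S4
  read 'a': S4 --a--> S4
  read 'a': S4 --a--> S4
  read 'b': S4 --b--> S1
  read 'a': S1 --a--> S2
  read 'b': S2 --b--> S1
  read 'a': S1 --a--> S2
  read 'b': S2 --b--> S1

Answer: S0, S4, S4, S4, S1, S2, S1, S2, S1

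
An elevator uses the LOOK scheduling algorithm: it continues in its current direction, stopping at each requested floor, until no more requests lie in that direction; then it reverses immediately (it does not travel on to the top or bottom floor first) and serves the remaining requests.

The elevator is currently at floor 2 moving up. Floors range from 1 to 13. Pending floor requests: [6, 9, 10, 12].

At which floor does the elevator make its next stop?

Answer: 6

Derivation:
Current floor: 2, direction: up
Requests above: [6, 9, 10, 12]
Requests below: []
Moving up and requests lie above → nearest above is min([6, 9, 10, 12]) = 6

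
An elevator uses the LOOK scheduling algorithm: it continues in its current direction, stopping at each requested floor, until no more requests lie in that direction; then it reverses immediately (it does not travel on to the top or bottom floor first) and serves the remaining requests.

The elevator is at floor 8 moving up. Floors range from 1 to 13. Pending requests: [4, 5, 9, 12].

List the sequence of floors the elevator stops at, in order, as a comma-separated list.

Current: 8, moving UP
Serve above first (ascending): [9, 12]
Then reverse, serve below (descending): [5, 4]

Answer: 9, 12, 5, 4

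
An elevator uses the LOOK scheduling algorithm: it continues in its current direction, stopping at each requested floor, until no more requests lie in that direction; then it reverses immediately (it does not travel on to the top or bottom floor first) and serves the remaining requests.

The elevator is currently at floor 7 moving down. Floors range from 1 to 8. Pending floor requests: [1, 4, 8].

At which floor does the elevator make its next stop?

Answer: 4

Derivation:
Current floor: 7, direction: down
Requests above: [8]
Requests below: [1, 4]
Moving down and requests lie below → nearest below is max([1, 4]) = 4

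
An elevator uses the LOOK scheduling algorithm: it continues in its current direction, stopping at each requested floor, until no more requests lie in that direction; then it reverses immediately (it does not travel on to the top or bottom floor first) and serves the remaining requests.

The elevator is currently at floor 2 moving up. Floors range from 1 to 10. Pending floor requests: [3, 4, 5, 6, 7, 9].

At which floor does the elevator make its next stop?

Current floor: 2, direction: up
Requests above: [3, 4, 5, 6, 7, 9]
Requests below: []
Moving up and requests lie above → nearest above is min([3, 4, 5, 6, 7, 9]) = 3

Answer: 3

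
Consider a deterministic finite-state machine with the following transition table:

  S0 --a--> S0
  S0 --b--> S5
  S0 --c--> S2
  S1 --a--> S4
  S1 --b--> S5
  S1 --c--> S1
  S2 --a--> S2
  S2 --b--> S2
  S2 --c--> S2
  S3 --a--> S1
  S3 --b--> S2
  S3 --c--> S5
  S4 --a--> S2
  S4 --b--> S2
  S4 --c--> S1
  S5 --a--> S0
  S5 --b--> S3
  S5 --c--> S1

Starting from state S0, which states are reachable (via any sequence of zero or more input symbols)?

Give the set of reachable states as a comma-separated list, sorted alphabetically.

Answer: S0, S1, S2, S3, S4, S5

Derivation:
BFS from S0:
  visit S0: S0--a-->S0 (seen), S0--b-->S5 (new), S0--c-->S2 (new)
  visit S5: S5--a-->S0 (seen), S5--b-->S3 (new), S5--c-->S1 (new)
  visit S2: S2--a-->S2 (seen), S2--b-->S2 (seen), S2--c-->S2 (seen)
  visit S3: S3--a-->S1 (seen), S3--b-->S2 (seen), S3--c-->S5 (seen)
  visit S1: S1--a-->S4 (new), S1--b-->S5 (seen), S1--c-->S1 (seen)
  visit S4: S4--a-->S2 (seen), S4--b-->S2 (seen), S4--c-->S1 (seen)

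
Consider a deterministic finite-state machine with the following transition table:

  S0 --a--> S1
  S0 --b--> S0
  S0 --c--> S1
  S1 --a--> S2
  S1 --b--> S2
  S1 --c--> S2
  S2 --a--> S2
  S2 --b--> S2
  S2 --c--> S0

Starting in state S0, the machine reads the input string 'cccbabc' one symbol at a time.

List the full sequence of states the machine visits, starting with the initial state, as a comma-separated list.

Answer: S0, S1, S2, S0, S0, S1, S2, S0

Derivation:
Start: S0
  read 'c': S0 --c--> S1
  read 'c': S1 --c--> S2
  read 'c': S2 --c--> S0
  read 'b': S0 --b--> S0
  read 'a': S0 --a--> S1
  read 'b': S1 --b--> S2
  read 'c': S2 --c--> S0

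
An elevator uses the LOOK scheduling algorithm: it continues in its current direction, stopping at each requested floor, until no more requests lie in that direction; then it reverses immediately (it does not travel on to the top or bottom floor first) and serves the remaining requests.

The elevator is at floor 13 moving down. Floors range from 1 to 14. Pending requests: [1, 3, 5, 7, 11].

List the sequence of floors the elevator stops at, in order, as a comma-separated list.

Answer: 11, 7, 5, 3, 1

Derivation:
Current: 13, moving DOWN
Serve below first (descending): [11, 7, 5, 3, 1]
Then reverse, serve above (ascending): []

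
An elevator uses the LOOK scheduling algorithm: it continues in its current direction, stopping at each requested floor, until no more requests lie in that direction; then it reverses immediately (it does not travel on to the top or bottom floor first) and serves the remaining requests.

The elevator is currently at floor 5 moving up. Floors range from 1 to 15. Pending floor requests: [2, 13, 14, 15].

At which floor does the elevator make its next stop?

Current floor: 5, direction: up
Requests above: [13, 14, 15]
Requests below: [2]
Moving up and requests lie above → nearest above is min([13, 14, 15]) = 13

Answer: 13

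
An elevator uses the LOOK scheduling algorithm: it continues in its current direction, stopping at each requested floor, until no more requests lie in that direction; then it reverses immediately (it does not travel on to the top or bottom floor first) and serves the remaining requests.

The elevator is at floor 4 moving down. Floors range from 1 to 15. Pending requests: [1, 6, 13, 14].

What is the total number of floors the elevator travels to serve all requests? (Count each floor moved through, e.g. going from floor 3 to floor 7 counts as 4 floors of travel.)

Start at floor 4 moving down, LOOK stop order: [1, 6, 13, 14]
  4 → 1: |1-4| = 3, total = 3
  1 → 6: |6-1| = 5, total = 8
  6 → 13: |13-6| = 7, total = 15
  13 → 14: |14-13| = 1, total = 16

Answer: 16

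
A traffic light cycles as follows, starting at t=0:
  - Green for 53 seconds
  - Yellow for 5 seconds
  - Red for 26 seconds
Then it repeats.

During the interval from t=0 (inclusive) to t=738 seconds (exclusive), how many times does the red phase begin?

Answer: 9

Derivation:
Cycle = 53+5+26 = 84s
red phase starts at t = k*84 + 58 for k=0,1,2,...
Need k*84+58 < 738 → k < 8.095
k ∈ {0, ..., 8} → 9 starts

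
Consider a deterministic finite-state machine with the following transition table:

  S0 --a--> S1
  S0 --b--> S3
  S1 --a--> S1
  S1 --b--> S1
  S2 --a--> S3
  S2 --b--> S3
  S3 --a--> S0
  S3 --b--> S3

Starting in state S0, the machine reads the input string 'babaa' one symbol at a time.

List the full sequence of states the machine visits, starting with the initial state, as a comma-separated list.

Answer: S0, S3, S0, S3, S0, S1

Derivation:
Start: S0
  read 'b': S0 --b--> S3
  read 'a': S3 --a--> S0
  read 'b': S0 --b--> S3
  read 'a': S3 --a--> S0
  read 'a': S0 --a--> S1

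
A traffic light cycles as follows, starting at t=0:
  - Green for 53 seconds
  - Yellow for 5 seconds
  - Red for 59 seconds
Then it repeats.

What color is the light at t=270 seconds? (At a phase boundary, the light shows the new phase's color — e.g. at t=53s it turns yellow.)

Cycle length = 53 + 5 + 59 = 117s
t = 270, phase_t = 270 mod 117 = 36
36 < 53 (green end) → GREEN

Answer: green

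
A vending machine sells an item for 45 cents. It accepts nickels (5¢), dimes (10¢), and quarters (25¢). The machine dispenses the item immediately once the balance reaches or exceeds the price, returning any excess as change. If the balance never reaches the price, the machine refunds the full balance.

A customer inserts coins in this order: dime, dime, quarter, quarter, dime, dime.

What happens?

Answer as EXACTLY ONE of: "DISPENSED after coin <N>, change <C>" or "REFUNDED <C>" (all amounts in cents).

Price: 45¢
Coin 1 (dime, 10¢): balance = 10¢
Coin 2 (dime, 10¢): balance = 20¢
Coin 3 (quarter, 25¢): balance = 45¢
  → balance >= price → DISPENSE, change = 45 - 45 = 0¢

Answer: DISPENSED after coin 3, change 0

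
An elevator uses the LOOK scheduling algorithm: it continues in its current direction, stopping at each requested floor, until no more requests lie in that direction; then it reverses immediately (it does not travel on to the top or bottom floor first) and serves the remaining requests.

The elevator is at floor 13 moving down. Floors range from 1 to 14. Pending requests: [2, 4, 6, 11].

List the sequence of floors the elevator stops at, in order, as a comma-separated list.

Current: 13, moving DOWN
Serve below first (descending): [11, 6, 4, 2]
Then reverse, serve above (ascending): []

Answer: 11, 6, 4, 2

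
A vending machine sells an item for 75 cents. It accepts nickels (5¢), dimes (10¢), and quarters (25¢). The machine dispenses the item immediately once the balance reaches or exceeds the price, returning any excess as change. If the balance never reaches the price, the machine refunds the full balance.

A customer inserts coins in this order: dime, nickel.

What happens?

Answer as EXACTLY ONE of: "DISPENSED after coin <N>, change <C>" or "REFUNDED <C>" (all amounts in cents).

Price: 75¢
Coin 1 (dime, 10¢): balance = 10¢
Coin 2 (nickel, 5¢): balance = 15¢
All coins inserted, balance 15¢ < price 75¢ → REFUND 15¢

Answer: REFUNDED 15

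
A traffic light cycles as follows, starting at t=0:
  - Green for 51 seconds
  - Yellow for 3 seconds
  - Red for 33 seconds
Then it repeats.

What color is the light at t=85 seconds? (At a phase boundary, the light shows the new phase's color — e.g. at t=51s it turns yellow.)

Cycle length = 51 + 3 + 33 = 87s
t = 85, phase_t = 85 mod 87 = 85
85 >= 54 → RED

Answer: red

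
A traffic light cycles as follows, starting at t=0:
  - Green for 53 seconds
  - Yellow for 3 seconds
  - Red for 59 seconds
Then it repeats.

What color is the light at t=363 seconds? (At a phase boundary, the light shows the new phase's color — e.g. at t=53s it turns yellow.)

Answer: green

Derivation:
Cycle length = 53 + 3 + 59 = 115s
t = 363, phase_t = 363 mod 115 = 18
18 < 53 (green end) → GREEN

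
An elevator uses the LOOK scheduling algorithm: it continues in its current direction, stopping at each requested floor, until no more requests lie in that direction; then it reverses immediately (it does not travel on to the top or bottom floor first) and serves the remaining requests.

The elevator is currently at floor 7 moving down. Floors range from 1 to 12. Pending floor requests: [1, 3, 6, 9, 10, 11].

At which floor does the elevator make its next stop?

Answer: 6

Derivation:
Current floor: 7, direction: down
Requests above: [9, 10, 11]
Requests below: [1, 3, 6]
Moving down and requests lie below → nearest below is max([1, 3, 6]) = 6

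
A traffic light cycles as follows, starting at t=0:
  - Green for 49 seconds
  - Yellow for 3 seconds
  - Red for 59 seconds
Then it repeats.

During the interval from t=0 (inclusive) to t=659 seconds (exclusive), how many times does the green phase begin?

Cycle = 49+3+59 = 111s
green phase starts at t = k*111 + 0 for k=0,1,2,...
Need k*111+0 < 659 → k < 5.937
k ∈ {0, ..., 5} → 6 starts

Answer: 6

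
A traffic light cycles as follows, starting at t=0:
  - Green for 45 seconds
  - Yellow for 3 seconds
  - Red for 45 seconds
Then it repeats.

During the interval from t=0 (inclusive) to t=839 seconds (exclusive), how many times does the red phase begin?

Answer: 9

Derivation:
Cycle = 45+3+45 = 93s
red phase starts at t = k*93 + 48 for k=0,1,2,...
Need k*93+48 < 839 → k < 8.505
k ∈ {0, ..., 8} → 9 starts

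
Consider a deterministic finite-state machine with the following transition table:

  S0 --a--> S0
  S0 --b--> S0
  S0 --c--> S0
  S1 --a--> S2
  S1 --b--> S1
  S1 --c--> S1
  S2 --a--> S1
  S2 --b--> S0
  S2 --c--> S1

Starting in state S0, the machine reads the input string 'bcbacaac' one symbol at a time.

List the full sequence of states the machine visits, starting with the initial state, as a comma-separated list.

Start: S0
  read 'b': S0 --b--> S0
  read 'c': S0 --c--> S0
  read 'b': S0 --b--> S0
  read 'a': S0 --a--> S0
  read 'c': S0 --c--> S0
  read 'a': S0 --a--> S0
  read 'a': S0 --a--> S0
  read 'c': S0 --c--> S0

Answer: S0, S0, S0, S0, S0, S0, S0, S0, S0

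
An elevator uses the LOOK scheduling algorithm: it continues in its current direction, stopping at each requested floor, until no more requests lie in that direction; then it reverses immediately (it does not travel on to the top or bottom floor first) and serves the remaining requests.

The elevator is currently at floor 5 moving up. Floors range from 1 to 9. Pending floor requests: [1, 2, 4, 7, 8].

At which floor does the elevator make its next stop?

Answer: 7

Derivation:
Current floor: 5, direction: up
Requests above: [7, 8]
Requests below: [1, 2, 4]
Moving up and requests lie above → nearest above is min([7, 8]) = 7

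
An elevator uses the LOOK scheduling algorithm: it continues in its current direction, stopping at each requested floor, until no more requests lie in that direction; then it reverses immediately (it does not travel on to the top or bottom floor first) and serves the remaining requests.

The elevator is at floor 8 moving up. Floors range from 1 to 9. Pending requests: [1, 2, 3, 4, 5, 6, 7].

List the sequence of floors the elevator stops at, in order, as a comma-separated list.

Current: 8, moving UP
Serve above first (ascending): []
Then reverse, serve below (descending): [7, 6, 5, 4, 3, 2, 1]

Answer: 7, 6, 5, 4, 3, 2, 1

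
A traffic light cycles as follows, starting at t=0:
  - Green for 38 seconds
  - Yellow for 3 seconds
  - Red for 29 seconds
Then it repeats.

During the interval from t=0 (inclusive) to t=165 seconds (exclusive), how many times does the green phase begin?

Cycle = 38+3+29 = 70s
green phase starts at t = k*70 + 0 for k=0,1,2,...
Need k*70+0 < 165 → k < 2.357
k ∈ {0, ..., 2} → 3 starts

Answer: 3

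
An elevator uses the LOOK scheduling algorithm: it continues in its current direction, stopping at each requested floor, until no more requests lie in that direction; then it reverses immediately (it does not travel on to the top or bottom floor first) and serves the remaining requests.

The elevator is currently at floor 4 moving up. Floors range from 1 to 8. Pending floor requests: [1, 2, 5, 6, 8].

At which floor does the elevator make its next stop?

Answer: 5

Derivation:
Current floor: 4, direction: up
Requests above: [5, 6, 8]
Requests below: [1, 2]
Moving up and requests lie above → nearest above is min([5, 6, 8]) = 5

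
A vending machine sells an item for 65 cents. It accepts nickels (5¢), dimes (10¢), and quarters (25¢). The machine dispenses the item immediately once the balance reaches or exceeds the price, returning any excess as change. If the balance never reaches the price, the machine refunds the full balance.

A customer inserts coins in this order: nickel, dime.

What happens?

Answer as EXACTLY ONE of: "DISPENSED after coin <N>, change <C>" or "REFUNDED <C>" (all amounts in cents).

Answer: REFUNDED 15

Derivation:
Price: 65¢
Coin 1 (nickel, 5¢): balance = 5¢
Coin 2 (dime, 10¢): balance = 15¢
All coins inserted, balance 15¢ < price 65¢ → REFUND 15¢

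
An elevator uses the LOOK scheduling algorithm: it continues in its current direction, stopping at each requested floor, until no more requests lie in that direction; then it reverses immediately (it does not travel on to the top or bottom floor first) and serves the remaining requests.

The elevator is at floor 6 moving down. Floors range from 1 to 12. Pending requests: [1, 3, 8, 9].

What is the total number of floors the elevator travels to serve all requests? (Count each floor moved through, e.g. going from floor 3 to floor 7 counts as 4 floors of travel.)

Answer: 13

Derivation:
Start at floor 6 moving down, LOOK stop order: [3, 1, 8, 9]
  6 → 3: |3-6| = 3, total = 3
  3 → 1: |1-3| = 2, total = 5
  1 → 8: |8-1| = 7, total = 12
  8 → 9: |9-8| = 1, total = 13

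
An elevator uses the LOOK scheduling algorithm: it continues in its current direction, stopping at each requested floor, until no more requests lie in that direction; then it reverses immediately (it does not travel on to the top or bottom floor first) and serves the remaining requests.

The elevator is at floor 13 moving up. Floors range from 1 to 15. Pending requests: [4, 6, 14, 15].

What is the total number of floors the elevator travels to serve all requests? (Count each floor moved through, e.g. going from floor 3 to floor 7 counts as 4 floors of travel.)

Start at floor 13 moving up, LOOK stop order: [14, 15, 6, 4]
  13 → 14: |14-13| = 1, total = 1
  14 → 15: |15-14| = 1, total = 2
  15 → 6: |6-15| = 9, total = 11
  6 → 4: |4-6| = 2, total = 13

Answer: 13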